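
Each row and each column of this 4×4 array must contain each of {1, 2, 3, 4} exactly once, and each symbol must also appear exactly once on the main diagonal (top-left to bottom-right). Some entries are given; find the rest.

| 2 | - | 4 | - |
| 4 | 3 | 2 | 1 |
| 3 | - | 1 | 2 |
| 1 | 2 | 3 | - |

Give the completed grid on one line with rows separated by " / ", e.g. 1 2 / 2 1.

Cell (r1,c2): row 1 has {2,4}; column 2 has {2,3} → 1.
Cell (r1,c4): row 1 has {1,2,4}; column 4 has {1,2} → 3.
Cell (r3,c2): row 3 has {1,2,3}; column 2 has {1,2,3} → 4.
Cell (r4,c4): row 4 has {1,2,3}; column 4 has {1,2,3}; the diagonal has {1,2,3} → 4.

2 1 4 3 / 4 3 2 1 / 3 4 1 2 / 1 2 3 4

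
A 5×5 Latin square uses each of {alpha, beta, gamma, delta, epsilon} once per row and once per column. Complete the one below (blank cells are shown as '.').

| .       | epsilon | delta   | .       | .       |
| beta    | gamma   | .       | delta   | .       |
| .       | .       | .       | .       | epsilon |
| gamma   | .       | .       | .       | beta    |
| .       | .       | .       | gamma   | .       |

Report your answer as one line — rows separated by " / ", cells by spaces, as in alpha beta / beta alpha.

alpha epsilon delta beta gamma / beta gamma epsilon delta alpha / delta beta gamma alpha epsilon / gamma delta alpha epsilon beta / epsilon alpha beta gamma delta

(r1,c1): row 1 has {delta,epsilon}; column 1 has {beta,gamma}, so it must be alpha.
(r1,c4): row 1 has {alpha,delta,epsilon}; column 4 has {gamma,delta}, so it must be beta.
(r1,c5): row 1 has {alpha,beta,delta,epsilon}; column 5 has {beta,epsilon}, so it must be gamma.
(r2,c5): row 2 has {beta,gamma,delta}; column 5 has {beta,gamma,epsilon}, so it must be alpha.
(r3,c1): row 3 has {epsilon}; column 1 has {alpha,beta,gamma}, so it must be delta.
(r3,c4): row 3 has {delta,epsilon}; column 4 has {beta,gamma,delta}, so it must be alpha.
(r4,c4): row 4 has {beta,gamma}; column 4 has {alpha,beta,gamma,delta}, so it must be epsilon.
(r5,c1): row 5 has {gamma}; column 1 has {alpha,beta,gamma,delta}, so it must be epsilon.
(r5,c5): row 5 has {gamma,epsilon}; column 5 has {alpha,beta,gamma,epsilon}, so it must be delta.
(r2,c3): row 2 has {alpha,beta,gamma,delta}; column 3 has {delta}, so it must be epsilon.
(r3,c2): row 3 has {alpha,delta,epsilon}; column 2 has {gamma,epsilon}, so it must be beta.
(r3,c3): row 3 has {alpha,beta,delta,epsilon}; column 3 has {delta,epsilon}, so it must be gamma.
(r4,c3): row 4 has {beta,gamma,epsilon}; column 3 has {gamma,delta,epsilon}, so it must be alpha.
(r5,c2): row 5 has {gamma,delta,epsilon}; column 2 has {beta,gamma,epsilon}, so it must be alpha.
(r5,c3): row 5 has {alpha,gamma,delta,epsilon}; column 3 has {alpha,gamma,delta,epsilon}, so it must be beta.
(r4,c2): row 4 has {alpha,beta,gamma,epsilon}; column 2 has {alpha,beta,gamma,epsilon}, so it must be delta.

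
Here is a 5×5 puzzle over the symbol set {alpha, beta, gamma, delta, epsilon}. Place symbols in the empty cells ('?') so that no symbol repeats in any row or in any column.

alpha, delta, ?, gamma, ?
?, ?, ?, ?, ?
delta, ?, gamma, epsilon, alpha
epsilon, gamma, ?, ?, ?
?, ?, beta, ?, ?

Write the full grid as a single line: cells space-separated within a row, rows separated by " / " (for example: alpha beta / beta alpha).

alpha delta epsilon gamma beta / beta epsilon delta alpha gamma / delta beta gamma epsilon alpha / epsilon gamma alpha beta delta / gamma alpha beta delta epsilon

(r1,c3) = epsilon
(r1,c5) = beta
(r3,c2) = beta
(r4,c5) = delta
(r5,c1) = gamma
(r5,c5) = epsilon
(r2,c1) = beta
(r2,c5) = gamma
(r4,c3) = alpha
(r4,c4) = beta
(r5,c2) = alpha
(r5,c4) = delta
(r2,c2) = epsilon
(r2,c3) = delta
(r2,c4) = alpha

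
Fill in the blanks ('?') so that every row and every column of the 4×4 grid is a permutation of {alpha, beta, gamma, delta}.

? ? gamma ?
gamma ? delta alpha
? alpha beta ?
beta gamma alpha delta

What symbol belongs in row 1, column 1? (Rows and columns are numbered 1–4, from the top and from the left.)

alpha

Cell (r1,c4): row 1 has {gamma}; column 4 has {alpha,delta} → beta.
Cell (r2,c2): row 2 has {alpha,gamma,delta}; column 2 has {alpha,gamma} → beta.
Cell (r3,c1): row 3 has {alpha,beta}; column 1 has {beta,gamma} → delta.
Cell (r3,c4): row 3 has {alpha,beta,delta}; column 4 has {alpha,beta,delta} → gamma.
Cell (r1,c1): row 1 has {beta,gamma}; column 1 has {beta,gamma,delta} → alpha.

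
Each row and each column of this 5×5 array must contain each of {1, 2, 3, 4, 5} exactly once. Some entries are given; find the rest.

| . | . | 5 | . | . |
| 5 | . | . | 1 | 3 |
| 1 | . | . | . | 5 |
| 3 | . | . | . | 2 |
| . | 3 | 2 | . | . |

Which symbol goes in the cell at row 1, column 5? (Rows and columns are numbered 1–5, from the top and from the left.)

4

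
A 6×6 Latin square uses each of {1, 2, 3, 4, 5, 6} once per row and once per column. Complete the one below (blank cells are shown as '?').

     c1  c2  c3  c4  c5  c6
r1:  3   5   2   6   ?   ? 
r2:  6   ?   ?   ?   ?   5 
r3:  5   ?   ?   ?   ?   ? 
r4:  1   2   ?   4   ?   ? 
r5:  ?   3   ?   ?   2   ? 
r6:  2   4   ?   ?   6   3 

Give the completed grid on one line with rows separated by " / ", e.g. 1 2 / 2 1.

3 5 2 6 1 4 / 6 1 4 2 3 5 / 5 6 1 3 4 2 / 1 2 3 4 5 6 / 4 3 6 5 2 1 / 2 4 5 1 6 3

(r2,c2): row 2 has {5,6}; column 2 has {2,3,4,5}, so it must be 1.
(r3,c2): row 3 has {5}; column 2 has {1,2,3,4,5}, so it must be 6.
(r4,c6): row 4 has {1,2,4}; column 6 has {3,5}, so it must be 6.
(r5,c1): row 5 has {2,3}; column 1 has {1,2,3,5,6}, so it must be 4.
(r5,c6): row 5 has {2,3,4}; column 6 has {3,5,6}, so it must be 1.
(r1,c6): row 1 has {2,3,5,6}; column 6 has {1,3,5,6}, so it must be 4.
(r3,c6): row 3 has {5,6}; column 6 has {1,3,4,5,6}, so it must be 2.
(r5,c4): row 5 has {1,2,3,4}; column 4 has {4,6}, so it must be 5.
(r6,c4): row 6 has {2,3,4,6}; column 4 has {4,5,6}, so it must be 1.
(r1,c5): row 1 has {2,3,4,5,6}; column 5 has {2,6}, so it must be 1.
(r3,c4): row 3 has {2,5,6}; column 4 has {1,4,5,6}, so it must be 3.
(r3,c5): row 3 has {2,3,5,6}; column 5 has {1,2,6}, so it must be 4.
(r5,c3): row 5 has {1,2,3,4,5}; column 3 has {2}, so it must be 6.
(r6,c3): row 6 has {1,2,3,4,6}; column 3 has {2,6}, so it must be 5.
(r2,c4): row 2 has {1,5,6}; column 4 has {1,3,4,5,6}, so it must be 2.
(r2,c5): row 2 has {1,2,5,6}; column 5 has {1,2,4,6}, so it must be 3.
(r3,c3): row 3 has {2,3,4,5,6}; column 3 has {2,5,6}, so it must be 1.
(r4,c3): row 4 has {1,2,4,6}; column 3 has {1,2,5,6}, so it must be 3.
(r4,c5): row 4 has {1,2,3,4,6}; column 5 has {1,2,3,4,6}, so it must be 5.
(r2,c3): row 2 has {1,2,3,5,6}; column 3 has {1,2,3,5,6}, so it must be 4.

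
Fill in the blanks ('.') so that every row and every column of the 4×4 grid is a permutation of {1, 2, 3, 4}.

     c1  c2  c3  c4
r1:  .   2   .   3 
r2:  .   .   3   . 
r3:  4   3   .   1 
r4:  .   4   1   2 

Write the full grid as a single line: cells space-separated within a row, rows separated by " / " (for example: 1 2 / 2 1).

row 1 has {2,3}; column 1 has {4} — only 1 is left for (r1,c1).
row 1 has {1,2,3}; column 3 has {1,3} — only 4 is left for (r1,c3).
row 2 has {3}; column 1 has {1,4} — only 2 is left for (r2,c1).
row 2 has {2,3}; column 2 has {2,3,4} — only 1 is left for (r2,c2).
row 2 has {1,2,3}; column 4 has {1,2,3} — only 4 is left for (r2,c4).
row 3 has {1,3,4}; column 3 has {1,3,4} — only 2 is left for (r3,c3).
row 4 has {1,2,4}; column 1 has {1,2,4} — only 3 is left for (r4,c1).

1 2 4 3 / 2 1 3 4 / 4 3 2 1 / 3 4 1 2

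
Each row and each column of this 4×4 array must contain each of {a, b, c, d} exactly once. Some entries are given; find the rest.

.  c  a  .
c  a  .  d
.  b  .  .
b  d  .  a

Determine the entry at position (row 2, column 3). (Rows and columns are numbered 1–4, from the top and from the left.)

b

(r1,c1) = d
(r1,c4) = b
(r2,c3) = b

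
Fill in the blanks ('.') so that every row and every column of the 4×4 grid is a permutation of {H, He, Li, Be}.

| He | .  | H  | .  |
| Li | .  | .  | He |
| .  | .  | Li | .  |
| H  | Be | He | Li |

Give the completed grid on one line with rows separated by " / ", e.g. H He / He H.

He Li H Be / Li H Be He / Be He Li H / H Be He Li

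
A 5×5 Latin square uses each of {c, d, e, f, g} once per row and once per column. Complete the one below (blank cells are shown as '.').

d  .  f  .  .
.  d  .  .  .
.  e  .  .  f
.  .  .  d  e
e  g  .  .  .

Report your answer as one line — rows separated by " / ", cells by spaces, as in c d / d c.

d c f e g / f d e g c / g e d c f / c f g d e / e g c f d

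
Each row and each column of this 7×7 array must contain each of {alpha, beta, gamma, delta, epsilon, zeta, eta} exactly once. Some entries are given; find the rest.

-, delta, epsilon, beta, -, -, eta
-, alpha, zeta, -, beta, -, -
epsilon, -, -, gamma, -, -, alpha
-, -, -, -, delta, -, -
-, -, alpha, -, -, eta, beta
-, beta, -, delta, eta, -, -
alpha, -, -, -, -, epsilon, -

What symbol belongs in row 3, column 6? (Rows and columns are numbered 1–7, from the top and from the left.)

beta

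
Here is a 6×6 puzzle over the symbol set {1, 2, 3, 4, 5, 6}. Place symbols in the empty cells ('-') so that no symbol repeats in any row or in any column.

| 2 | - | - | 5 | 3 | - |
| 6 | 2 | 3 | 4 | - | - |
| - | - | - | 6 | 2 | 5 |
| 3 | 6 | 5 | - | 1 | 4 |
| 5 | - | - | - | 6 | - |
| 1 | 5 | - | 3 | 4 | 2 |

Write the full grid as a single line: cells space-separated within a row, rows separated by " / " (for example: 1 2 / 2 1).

Cell (r2,c5): row 2 has {2,3,4,6}; column 5 has {1,2,3,4,6} → 5.
Cell (r2,c6): row 2 has {2,3,4,5,6}; column 6 has {2,4,5} → 1.
Cell (r3,c1): row 3 has {2,5,6}; column 1 has {1,2,3,5,6} → 4.
Cell (r3,c3): row 3 has {2,4,5,6}; column 3 has {3,5} → 1.
Cell (r4,c4): row 4 has {1,3,4,5,6}; column 4 has {3,4,5,6} → 2.
Cell (r5,c4): row 5 has {5,6}; column 4 has {2,3,4,5,6} → 1.
Cell (r5,c6): row 5 has {1,5,6}; column 6 has {1,2,4,5} → 3.
Cell (r6,c3): row 6 has {1,2,3,4,5}; column 3 has {1,3,5} → 6.
Cell (r1,c3): row 1 has {2,3,5}; column 3 has {1,3,5,6} → 4.
Cell (r1,c6): row 1 has {2,3,4,5}; column 6 has {1,2,3,4,5} → 6.
Cell (r3,c2): row 3 has {1,2,4,5,6}; column 2 has {2,5,6} → 3.
Cell (r5,c2): row 5 has {1,3,5,6}; column 2 has {2,3,5,6} → 4.
Cell (r5,c3): row 5 has {1,3,4,5,6}; column 3 has {1,3,4,5,6} → 2.
Cell (r1,c2): row 1 has {2,3,4,5,6}; column 2 has {2,3,4,5,6} → 1.

2 1 4 5 3 6 / 6 2 3 4 5 1 / 4 3 1 6 2 5 / 3 6 5 2 1 4 / 5 4 2 1 6 3 / 1 5 6 3 4 2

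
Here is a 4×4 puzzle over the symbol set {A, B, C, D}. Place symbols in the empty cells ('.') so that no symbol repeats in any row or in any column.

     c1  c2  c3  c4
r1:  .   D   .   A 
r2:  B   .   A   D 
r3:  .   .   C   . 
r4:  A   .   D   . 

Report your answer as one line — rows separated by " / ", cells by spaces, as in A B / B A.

row 1 has {A,D}; column 1 has {A,B} — only C is left for (r1,c1).
row 1 has {A,C,D}; column 3 has {A,C,D} — only B is left for (r1,c3).
row 2 has {A,B,D}; column 2 has {D} — only C is left for (r2,c2).
row 3 has {C}; column 1 has {A,B,C} — only D is left for (r3,c1).
row 3 has {C,D}; column 4 has {A,D} — only B is left for (r3,c4).
row 4 has {A,D}; column 2 has {C,D} — only B is left for (r4,c2).
row 4 has {A,B,D}; column 4 has {A,B,D} — only C is left for (r4,c4).
row 3 has {B,C,D}; column 2 has {B,C,D} — only A is left for (r3,c2).

C D B A / B C A D / D A C B / A B D C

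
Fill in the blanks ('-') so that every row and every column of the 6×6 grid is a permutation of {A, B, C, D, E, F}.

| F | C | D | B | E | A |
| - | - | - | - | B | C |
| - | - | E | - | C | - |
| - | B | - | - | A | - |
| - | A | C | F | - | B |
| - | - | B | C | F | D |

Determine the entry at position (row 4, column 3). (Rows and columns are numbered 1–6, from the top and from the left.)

F

(r3,c6): row 3 has {C,E}; column 6 has {A,B,C,D}, so it must be F.
(r4,c3): row 4 has {A,B}; column 3 has {B,C,D,E}, so it must be F.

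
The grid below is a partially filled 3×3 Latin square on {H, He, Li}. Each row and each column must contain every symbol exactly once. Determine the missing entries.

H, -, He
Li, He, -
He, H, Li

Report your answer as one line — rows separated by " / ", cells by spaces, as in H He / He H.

H Li He / Li He H / He H Li

At row 1, column 2: row 1 has {H,He}; column 2 has {H,He}; that leaves Li.
At row 2, column 3: row 2 has {He,Li}; column 3 has {He,Li}; that leaves H.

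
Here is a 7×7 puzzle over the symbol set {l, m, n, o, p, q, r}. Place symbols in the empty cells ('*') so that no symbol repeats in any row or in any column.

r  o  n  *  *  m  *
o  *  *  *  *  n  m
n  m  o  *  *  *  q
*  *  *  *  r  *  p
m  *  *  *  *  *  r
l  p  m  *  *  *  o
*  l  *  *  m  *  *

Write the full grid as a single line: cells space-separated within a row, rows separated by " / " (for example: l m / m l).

row 1 has {m,n,o,r}; column 7 has {m,o,p,q,r} — only l is left for (r1,c7).
row 4 has {p,r}; column 1 has {l,m,n,o,r} — only q is left for (r4,c1).
row 4 has {p,q,r}; column 2 has {l,m,o,p} — only n is left for (r4,c2).
row 4 has {n,p,q,r}; column 3 has {m,n,o} — only l is left for (r4,c3).
row 4 has {l,n,p,q,r}; column 6 has {m,n} — only o is left for (r4,c6).
row 5 has {m,r}; column 2 has {l,m,n,o,p} — only q is left for (r5,c2).
row 5 has {m,q,r}; column 3 has {l,m,n,o} — only p is left for (r5,c3).
row 5 has {m,p,q,r}; column 6 has {m,n,o} — only l is left for (r5,c6).
row 7 has {l,m}; column 1 has {l,m,n,o,q,r} — only p is left for (r7,c1).
row 7 has {l,m,p}; column 7 has {l,m,o,p,q,r} — only n is left for (r7,c7).
row 2 has {m,n,o}; column 2 has {l,m,n,o,p,q} — only r is left for (r2,c2).
row 2 has {m,n,o,r}; column 3 has {l,m,n,o,p} — only q is left for (r2,c3).
row 4 has {l,n,o,p,q,r}; column 4 is empty so far — only m is left for (r4,c4).
row 7 has {l,m,n,p}; column 3 has {l,m,n,o,p,q} — only r is left for (r7,c3).
row 7 has {l,m,n,p,r}; column 6 has {l,m,n,o} — only q is left for (r7,c6).
row 6 has {l,m,o,p}; column 6 has {l,m,n,o,q} — only r is left for (r6,c6).
row 7 has {l,m,n,p,q,r}; column 4 has {m} — only o is left for (r7,c4).
row 3 has {m,n,o,q}; column 6 has {l,m,n,o,q,r} — only p is left for (r3,c6).
row 5 has {l,m,p,q,r}; column 4 has {m,o} — only n is left for (r5,c4).
row 5 has {l,m,n,p,q,r}; column 5 has {m,r} — only o is left for (r5,c5).
row 6 has {l,m,o,p,r}; column 4 has {m,n,o} — only q is left for (r6,c4).
row 6 has {l,m,o,p,q,r}; column 5 has {m,o,r} — only n is left for (r6,c5).
row 1 has {l,m,n,o,r}; column 4 has {m,n,o,q} — only p is left for (r1,c4).
row 1 has {l,m,n,o,p,r}; column 5 has {m,n,o,r} — only q is left for (r1,c5).
row 2 has {m,n,o,q,r}; column 4 has {m,n,o,p,q} — only l is left for (r2,c4).
row 2 has {l,m,n,o,q,r}; column 5 has {m,n,o,q,r} — only p is left for (r2,c5).
row 3 has {m,n,o,p,q}; column 4 has {l,m,n,o,p,q} — only r is left for (r3,c4).
row 3 has {m,n,o,p,q,r}; column 5 has {m,n,o,p,q,r} — only l is left for (r3,c5).

r o n p q m l / o r q l p n m / n m o r l p q / q n l m r o p / m q p n o l r / l p m q n r o / p l r o m q n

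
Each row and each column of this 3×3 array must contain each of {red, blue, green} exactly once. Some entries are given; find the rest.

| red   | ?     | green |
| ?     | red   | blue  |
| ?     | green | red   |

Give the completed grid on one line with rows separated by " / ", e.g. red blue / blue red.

red blue green / green red blue / blue green red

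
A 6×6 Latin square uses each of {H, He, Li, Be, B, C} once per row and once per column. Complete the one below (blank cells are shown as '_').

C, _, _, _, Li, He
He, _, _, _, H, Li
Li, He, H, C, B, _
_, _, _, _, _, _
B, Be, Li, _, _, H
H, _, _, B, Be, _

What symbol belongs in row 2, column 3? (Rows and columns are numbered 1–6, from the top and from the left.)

B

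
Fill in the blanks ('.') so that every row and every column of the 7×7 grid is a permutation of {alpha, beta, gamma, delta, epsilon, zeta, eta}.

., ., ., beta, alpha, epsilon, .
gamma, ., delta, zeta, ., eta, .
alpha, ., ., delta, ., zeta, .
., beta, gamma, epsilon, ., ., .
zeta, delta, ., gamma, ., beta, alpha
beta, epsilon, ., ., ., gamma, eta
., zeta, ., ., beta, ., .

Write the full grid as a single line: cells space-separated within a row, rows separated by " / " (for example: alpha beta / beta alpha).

delta gamma eta beta alpha epsilon zeta / gamma alpha delta zeta epsilon eta beta / alpha eta beta delta gamma zeta epsilon / eta beta gamma epsilon zeta alpha delta / zeta delta epsilon gamma eta beta alpha / beta epsilon zeta alpha delta gamma eta / epsilon zeta alpha eta beta delta gamma

row 2 has {gamma,delta,zeta,eta}; column 2 has {beta,delta,epsilon,zeta} — only alpha is left for (r2,c2).
row 2 has {alpha,gamma,delta,zeta,eta}; column 5 has {alpha,beta} — only epsilon is left for (r2,c5).
row 2 has {alpha,gamma,delta,epsilon,zeta,eta}; column 7 has {alpha,eta} — only beta is left for (r2,c7).
row 5 has {alpha,beta,gamma,delta,zeta}; column 5 has {alpha,beta,epsilon} — only eta is left for (r5,c5).
row 6 has {beta,gamma,epsilon,eta}; column 4 has {beta,gamma,delta,epsilon,zeta} — only alpha is left for (r6,c4).
row 7 has {beta,zeta}; column 4 has {alpha,beta,gamma,delta,epsilon,zeta} — only eta is left for (r7,c4).
row 3 has {alpha,delta,zeta}; column 5 has {alpha,beta,epsilon,eta} — only gamma is left for (r3,c5).
row 3 has {alpha,gamma,delta,zeta}; column 7 has {alpha,beta,eta} — only epsilon is left for (r3,c7).
row 5 has {alpha,beta,gamma,delta,zeta,eta}; column 3 has {gamma,delta} — only epsilon is left for (r5,c3).
row 6 has {alpha,beta,gamma,epsilon,eta}; column 3 has {gamma,delta,epsilon} — only zeta is left for (r6,c3).
row 6 has {alpha,beta,gamma,epsilon,zeta,eta}; column 5 has {alpha,beta,gamma,epsilon,eta} — only delta is left for (r6,c5).
row 7 has {beta,zeta,eta}; column 3 has {gamma,delta,epsilon,zeta} — only alpha is left for (r7,c3).
row 7 has {alpha,beta,zeta,eta}; column 6 has {beta,gamma,epsilon,zeta,eta} — only delta is left for (r7,c6).
row 7 has {alpha,beta,delta,zeta,eta}; column 7 has {alpha,beta,epsilon,eta} — only gamma is left for (r7,c7).
row 1 has {alpha,beta,epsilon}; column 3 has {alpha,gamma,delta,epsilon,zeta} — only eta is left for (r1,c3).
row 3 has {alpha,gamma,delta,epsilon,zeta}; column 2 has {alpha,beta,delta,epsilon,zeta} — only eta is left for (r3,c2).
row 3 has {alpha,gamma,delta,epsilon,zeta,eta}; column 3 has {alpha,gamma,delta,epsilon,zeta,eta} — only beta is left for (r3,c3).
row 4 has {beta,gamma,epsilon}; column 5 has {alpha,beta,gamma,delta,epsilon,eta} — only zeta is left for (r4,c5).
row 4 has {beta,gamma,epsilon,zeta}; column 6 has {beta,gamma,delta,epsilon,zeta,eta} — only alpha is left for (r4,c6).
row 4 has {alpha,beta,gamma,epsilon,zeta}; column 7 has {alpha,beta,gamma,epsilon,eta} — only delta is left for (r4,c7).
row 7 has {alpha,beta,gamma,delta,zeta,eta}; column 1 has {alpha,beta,gamma,zeta} — only epsilon is left for (r7,c1).
row 1 has {alpha,beta,epsilon,eta}; column 1 has {alpha,beta,gamma,epsilon,zeta} — only delta is left for (r1,c1).
row 1 has {alpha,beta,delta,epsilon,eta}; column 2 has {alpha,beta,delta,epsilon,zeta,eta} — only gamma is left for (r1,c2).
row 1 has {alpha,beta,gamma,delta,epsilon,eta}; column 7 has {alpha,beta,gamma,delta,epsilon,eta} — only zeta is left for (r1,c7).
row 4 has {alpha,beta,gamma,delta,epsilon,zeta}; column 1 has {alpha,beta,gamma,delta,epsilon,zeta} — only eta is left for (r4,c1).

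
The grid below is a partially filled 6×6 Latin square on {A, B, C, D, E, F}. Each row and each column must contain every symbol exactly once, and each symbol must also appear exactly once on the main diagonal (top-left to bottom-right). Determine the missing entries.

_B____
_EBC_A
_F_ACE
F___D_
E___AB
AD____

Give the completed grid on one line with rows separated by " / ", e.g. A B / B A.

(r2,c1): row 2 has {A,B,C,E}; column 1 has {A,E,F}, so it must be D.
(r2,c5): row 2 has {A,B,C,D,E}; column 5 has {A,C,D}, so it must be F.
(r3,c1): row 3 has {A,C,E,F}; column 1 has {A,D,E,F}, so it must be B.
(r3,c3): row 3 has {A,B,C,E,F}; column 3 has {B}; the diagonal has {A,E}, so it must be D.
(r4,c4): row 4 has {D,F}; column 4 has {A,C}; the diagonal has {A,D,E}, so it must be B.
(r4,c6): row 4 has {B,D,F}; column 6 has {A,B,E}, so it must be C.
(r5,c2): row 5 has {A,B,E}; column 2 has {B,D,E,F}, so it must be C.
(r5,c3): row 5 has {A,B,C,E}; column 3 has {B,D}, so it must be F.
(r5,c4): row 5 has {A,B,C,E,F}; column 4 has {A,B,C}, so it must be D.
(r6,c6): row 6 has {A,D}; column 6 has {A,B,C,E}; the diagonal has {A,B,D,E}, so it must be F.
(r1,c1): row 1 has {B}; column 1 has {A,B,D,E,F}; the diagonal has {A,B,D,E,F}, so it must be C.
(r1,c5): row 1 has {B,C}; column 5 has {A,C,D,F}, so it must be E.
(r1,c6): row 1 has {B,C,E}; column 6 has {A,B,C,E,F}, so it must be D.
(r4,c2): row 4 has {B,C,D,F}; column 2 has {B,C,D,E,F}, so it must be A.
(r4,c3): row 4 has {A,B,C,D,F}; column 3 has {B,D,F}, so it must be E.
(r6,c3): row 6 has {A,D,F}; column 3 has {B,D,E,F}, so it must be C.
(r6,c4): row 6 has {A,C,D,F}; column 4 has {A,B,C,D}, so it must be E.
(r6,c5): row 6 has {A,C,D,E,F}; column 5 has {A,C,D,E,F}, so it must be B.
(r1,c3): row 1 has {B,C,D,E}; column 3 has {B,C,D,E,F}, so it must be A.
(r1,c4): row 1 has {A,B,C,D,E}; column 4 has {A,B,C,D,E}, so it must be F.

C B A F E D / D E B C F A / B F D A C E / F A E B D C / E C F D A B / A D C E B F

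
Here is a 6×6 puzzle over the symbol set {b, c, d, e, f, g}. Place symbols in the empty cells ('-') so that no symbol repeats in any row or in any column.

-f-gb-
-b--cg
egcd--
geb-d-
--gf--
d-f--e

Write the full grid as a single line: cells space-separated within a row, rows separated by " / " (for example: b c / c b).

(r1,c1): row 1 has {b,f,g}; column 1 has {d,e,g}, so it must be c.
(r1,c6): row 1 has {b,c,f,g}; column 6 has {e,g}, so it must be d.
(r2,c1): row 2 has {b,c,g}; column 1 has {c,d,e,g}, so it must be f.
(r2,c4): row 2 has {b,c,f,g}; column 4 has {d,f,g}, so it must be e.
(r3,c5): row 3 has {c,d,e,g}; column 5 has {b,c,d}, so it must be f.
(r3,c6): row 3 has {c,d,e,f,g}; column 6 has {d,e,g}, so it must be b.
(r4,c4): row 4 has {b,d,e,g}; column 4 has {d,e,f,g}, so it must be c.
(r4,c6): row 4 has {b,c,d,e,g}; column 6 has {b,d,e,g}, so it must be f.
(r5,c1): row 5 has {f,g}; column 1 has {c,d,e,f,g}, so it must be b.
(r5,c5): row 5 has {b,f,g}; column 5 has {b,c,d,f}, so it must be e.
(r5,c6): row 5 has {b,e,f,g}; column 6 has {b,d,e,f,g}, so it must be c.
(r6,c2): row 6 has {d,e,f}; column 2 has {b,e,f,g}, so it must be c.
(r6,c4): row 6 has {c,d,e,f}; column 4 has {c,d,e,f,g}, so it must be b.
(r6,c5): row 6 has {b,c,d,e,f}; column 5 has {b,c,d,e,f}, so it must be g.
(r1,c3): row 1 has {b,c,d,f,g}; column 3 has {b,c,f,g}, so it must be e.
(r2,c3): row 2 has {b,c,e,f,g}; column 3 has {b,c,e,f,g}, so it must be d.
(r5,c2): row 5 has {b,c,e,f,g}; column 2 has {b,c,e,f,g}, so it must be d.

c f e g b d / f b d e c g / e g c d f b / g e b c d f / b d g f e c / d c f b g e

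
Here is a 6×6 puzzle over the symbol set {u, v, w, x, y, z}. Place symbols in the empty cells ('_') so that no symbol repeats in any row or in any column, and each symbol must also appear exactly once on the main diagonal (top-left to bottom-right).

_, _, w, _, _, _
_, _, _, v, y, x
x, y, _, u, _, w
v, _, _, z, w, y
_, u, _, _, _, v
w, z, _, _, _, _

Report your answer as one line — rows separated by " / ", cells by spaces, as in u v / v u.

(r2,c2) = w
(r3,c3) = v
(r3,c5) = z
(r4,c2) = x
(r4,c3) = u
(r5,c5) = x
(r6,c6) = u
(r1,c1) = y
(r1,c2) = v
(r1,c4) = x
(r1,c5) = u
(r1,c6) = z
(r2,c3) = z
(r5,c1) = z
(r5,c3) = y
(r5,c4) = w
(r6,c3) = x
(r6,c4) = y
(r6,c5) = v
(r2,c1) = u

y v w x u z / u w z v y x / x y v u z w / v x u z w y / z u y w x v / w z x y v u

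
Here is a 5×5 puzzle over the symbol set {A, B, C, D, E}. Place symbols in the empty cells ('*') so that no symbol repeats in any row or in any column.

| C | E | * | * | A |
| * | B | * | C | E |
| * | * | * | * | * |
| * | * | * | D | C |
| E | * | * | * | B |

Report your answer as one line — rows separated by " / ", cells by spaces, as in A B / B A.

C E D B A / D B A C E / A C B E D / B A E D C / E D C A B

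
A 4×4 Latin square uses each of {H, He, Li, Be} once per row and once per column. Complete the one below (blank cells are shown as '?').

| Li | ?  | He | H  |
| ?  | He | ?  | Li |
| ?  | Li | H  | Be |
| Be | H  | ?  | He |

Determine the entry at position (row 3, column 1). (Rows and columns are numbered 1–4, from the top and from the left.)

He

(r1,c2): row 1 has {H,He,Li}; column 2 has {H,He,Li}, so it must be Be.
(r2,c1): row 2 has {He,Li}; column 1 has {Li,Be}, so it must be H.
(r2,c3): row 2 has {H,He,Li}; column 3 has {H,He}, so it must be Be.
(r3,c1): row 3 has {H,Li,Be}; column 1 has {H,Li,Be}, so it must be He.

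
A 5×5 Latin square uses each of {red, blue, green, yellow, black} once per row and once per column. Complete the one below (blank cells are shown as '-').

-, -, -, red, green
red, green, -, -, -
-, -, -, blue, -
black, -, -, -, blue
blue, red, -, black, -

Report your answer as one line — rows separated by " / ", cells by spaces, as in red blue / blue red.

Cell (r1,c1): row 1 has {red,green}; column 1 has {red,blue,black} → yellow.
Cell (r2,c4): row 2 has {red,green}; column 4 has {red,blue,black} → yellow.
Cell (r2,c5): row 2 has {red,green,yellow}; column 5 has {blue,green} → black.
Cell (r3,c1): row 3 has {blue}; column 1 has {red,blue,yellow,black} → green.
Cell (r4,c2): row 4 has {blue,black}; column 2 has {red,green} → yellow.
Cell (r4,c4): row 4 has {blue,yellow,black}; column 4 has {red,blue,yellow,black} → green.
Cell (r5,c5): row 5 has {red,blue,black}; column 5 has {blue,green,black} → yellow.
Cell (r2,c3): row 2 has {red,green,yellow,black}; column 3 is empty so far → blue.
Cell (r3,c2): row 3 has {blue,green}; column 2 has {red,green,yellow} → black.
Cell (r3,c5): row 3 has {blue,green,black}; column 5 has {blue,green,yellow,black} → red.
Cell (r4,c3): row 4 has {blue,green,yellow,black}; column 3 has {blue} → red.
Cell (r5,c3): row 5 has {red,blue,yellow,black}; column 3 has {red,blue} → green.
Cell (r1,c2): row 1 has {red,green,yellow}; column 2 has {red,green,yellow,black} → blue.
Cell (r1,c3): row 1 has {red,blue,green,yellow}; column 3 has {red,blue,green} → black.
Cell (r3,c3): row 3 has {red,blue,green,black}; column 3 has {red,blue,green,black} → yellow.

yellow blue black red green / red green blue yellow black / green black yellow blue red / black yellow red green blue / blue red green black yellow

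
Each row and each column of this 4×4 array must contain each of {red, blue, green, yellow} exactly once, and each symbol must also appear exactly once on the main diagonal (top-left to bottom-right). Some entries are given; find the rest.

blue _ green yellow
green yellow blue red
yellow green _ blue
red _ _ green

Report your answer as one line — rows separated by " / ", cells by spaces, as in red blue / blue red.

blue red green yellow / green yellow blue red / yellow green red blue / red blue yellow green

Cell (r1,c2): row 1 has {blue,green,yellow}; column 2 has {green,yellow} → red.
Cell (r3,c3): row 3 has {blue,green,yellow}; column 3 has {blue,green}; the diagonal has {blue,green,yellow} → red.
Cell (r4,c2): row 4 has {red,green}; column 2 has {red,green,yellow} → blue.
Cell (r4,c3): row 4 has {red,blue,green}; column 3 has {red,blue,green} → yellow.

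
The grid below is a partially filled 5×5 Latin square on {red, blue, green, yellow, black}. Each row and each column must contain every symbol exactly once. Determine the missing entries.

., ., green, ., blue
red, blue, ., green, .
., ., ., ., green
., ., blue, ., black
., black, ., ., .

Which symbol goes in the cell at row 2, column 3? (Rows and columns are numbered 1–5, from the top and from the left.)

black

At row 2, column 5: row 2 has {red,blue,green}; column 5 has {blue,green,black}; that leaves yellow.
At row 5, column 5: row 5 has {black}; column 5 has {blue,green,yellow,black}; that leaves red.
At row 2, column 3: row 2 has {red,blue,green,yellow}; column 3 has {blue,green}; that leaves black.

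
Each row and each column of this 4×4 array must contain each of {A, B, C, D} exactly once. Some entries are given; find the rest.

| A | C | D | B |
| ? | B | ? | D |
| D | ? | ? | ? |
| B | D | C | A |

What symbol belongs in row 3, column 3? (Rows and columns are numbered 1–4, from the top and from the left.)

B

(r2,c1) = C
(r2,c3) = A
(r3,c2) = A
(r3,c3) = B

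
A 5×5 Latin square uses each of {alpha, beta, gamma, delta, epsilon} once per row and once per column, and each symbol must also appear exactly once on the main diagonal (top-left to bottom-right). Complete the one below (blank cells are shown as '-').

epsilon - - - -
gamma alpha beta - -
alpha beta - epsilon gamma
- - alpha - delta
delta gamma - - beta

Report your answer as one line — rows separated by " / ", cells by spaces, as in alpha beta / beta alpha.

epsilon delta gamma beta alpha / gamma alpha beta delta epsilon / alpha beta delta epsilon gamma / beta epsilon alpha gamma delta / delta gamma epsilon alpha beta

(r1,c2): row 1 has {epsilon}; column 2 has {alpha,beta,gamma}, so it must be delta.
(r1,c3): row 1 has {delta,epsilon}; column 3 has {alpha,beta}, so it must be gamma.
(r1,c5): row 1 has {gamma,delta,epsilon}; column 5 has {beta,gamma,delta}, so it must be alpha.
(r2,c4): row 2 has {alpha,beta,gamma}; column 4 has {epsilon}, so it must be delta.
(r2,c5): row 2 has {alpha,beta,gamma,delta}; column 5 has {alpha,beta,gamma,delta}, so it must be epsilon.
(r3,c3): row 3 has {alpha,beta,gamma,epsilon}; column 3 has {alpha,beta,gamma}; the diagonal has {alpha,beta,epsilon}, so it must be delta.
(r4,c1): row 4 has {alpha,delta}; column 1 has {alpha,gamma,delta,epsilon}, so it must be beta.
(r4,c2): row 4 has {alpha,beta,delta}; column 2 has {alpha,beta,gamma,delta}, so it must be epsilon.
(r4,c4): row 4 has {alpha,beta,delta,epsilon}; column 4 has {delta,epsilon}; the diagonal has {alpha,beta,delta,epsilon}, so it must be gamma.
(r5,c3): row 5 has {beta,gamma,delta}; column 3 has {alpha,beta,gamma,delta}, so it must be epsilon.
(r5,c4): row 5 has {beta,gamma,delta,epsilon}; column 4 has {gamma,delta,epsilon}, so it must be alpha.
(r1,c4): row 1 has {alpha,gamma,delta,epsilon}; column 4 has {alpha,gamma,delta,epsilon}, so it must be beta.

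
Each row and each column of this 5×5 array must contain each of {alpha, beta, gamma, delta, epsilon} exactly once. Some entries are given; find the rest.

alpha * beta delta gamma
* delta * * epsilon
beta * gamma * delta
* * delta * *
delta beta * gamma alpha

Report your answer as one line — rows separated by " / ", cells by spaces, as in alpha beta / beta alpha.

alpha epsilon beta delta gamma / gamma delta alpha beta epsilon / beta alpha gamma epsilon delta / epsilon gamma delta alpha beta / delta beta epsilon gamma alpha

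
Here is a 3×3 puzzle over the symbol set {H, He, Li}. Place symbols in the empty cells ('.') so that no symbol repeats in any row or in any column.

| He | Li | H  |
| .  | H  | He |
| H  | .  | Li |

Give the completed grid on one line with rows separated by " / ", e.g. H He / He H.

He Li H / Li H He / H He Li

At row 2, column 1: row 2 has {H,He}; column 1 has {H,He}; that leaves Li.
At row 3, column 2: row 3 has {H,Li}; column 2 has {H,Li}; that leaves He.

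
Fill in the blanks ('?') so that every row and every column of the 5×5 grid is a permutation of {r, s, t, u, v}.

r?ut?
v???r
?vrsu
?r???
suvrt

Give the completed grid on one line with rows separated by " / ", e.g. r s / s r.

r s u t v / v t s u r / t v r s u / u r t v s / s u v r t

(r1,c2) = s
(r1,c5) = v
(r2,c2) = t
(r2,c3) = s
(r2,c4) = u
(r3,c1) = t
(r4,c1) = u
(r4,c3) = t
(r4,c4) = v
(r4,c5) = s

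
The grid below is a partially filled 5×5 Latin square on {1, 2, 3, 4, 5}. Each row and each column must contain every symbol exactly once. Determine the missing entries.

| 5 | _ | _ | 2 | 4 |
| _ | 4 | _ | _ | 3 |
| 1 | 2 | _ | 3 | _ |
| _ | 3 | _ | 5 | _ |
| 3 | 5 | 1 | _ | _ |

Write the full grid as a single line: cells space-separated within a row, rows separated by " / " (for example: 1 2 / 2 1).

5 1 3 2 4 / 2 4 5 1 3 / 1 2 4 3 5 / 4 3 2 5 1 / 3 5 1 4 2

At row 1, column 2: row 1 has {2,4,5}; column 2 has {2,3,4,5}; that leaves 1.
At row 1, column 3: row 1 has {1,2,4,5}; column 3 has {1}; that leaves 3.
At row 2, column 1: row 2 has {3,4}; column 1 has {1,3,5}; that leaves 2.
At row 2, column 3: row 2 has {2,3,4}; column 3 has {1,3}; that leaves 5.
At row 2, column 4: row 2 has {2,3,4,5}; column 4 has {2,3,5}; that leaves 1.
At row 3, column 3: row 3 has {1,2,3}; column 3 has {1,3,5}; that leaves 4.
At row 3, column 5: row 3 has {1,2,3,4}; column 5 has {3,4}; that leaves 5.
At row 4, column 1: row 4 has {3,5}; column 1 has {1,2,3,5}; that leaves 4.
At row 4, column 3: row 4 has {3,4,5}; column 3 has {1,3,4,5}; that leaves 2.
At row 4, column 5: row 4 has {2,3,4,5}; column 5 has {3,4,5}; that leaves 1.
At row 5, column 4: row 5 has {1,3,5}; column 4 has {1,2,3,5}; that leaves 4.
At row 5, column 5: row 5 has {1,3,4,5}; column 5 has {1,3,4,5}; that leaves 2.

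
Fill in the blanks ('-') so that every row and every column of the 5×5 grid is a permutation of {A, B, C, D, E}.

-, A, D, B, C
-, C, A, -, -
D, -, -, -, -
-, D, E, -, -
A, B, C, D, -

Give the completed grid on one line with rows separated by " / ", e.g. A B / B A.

row 1 has {A,B,C,D}; column 1 has {A,D} — only E is left for (r1,c1).
row 2 has {A,C}; column 1 has {A,D,E} — only B is left for (r2,c1).
row 2 has {A,B,C}; column 4 has {B,D} — only E is left for (r2,c4).
row 2 has {A,B,C,E}; column 5 has {C} — only D is left for (r2,c5).
row 3 has {D}; column 2 has {A,B,C,D} — only E is left for (r3,c2).
row 3 has {D,E}; column 3 has {A,C,D,E} — only B is left for (r3,c3).
row 3 has {B,D,E}; column 5 has {C,D} — only A is left for (r3,c5).
row 4 has {D,E}; column 1 has {A,B,D,E} — only C is left for (r4,c1).
row 4 has {C,D,E}; column 4 has {B,D,E} — only A is left for (r4,c4).
row 4 has {A,C,D,E}; column 5 has {A,C,D} — only B is left for (r4,c5).
row 5 has {A,B,C,D}; column 5 has {A,B,C,D} — only E is left for (r5,c5).
row 3 has {A,B,D,E}; column 4 has {A,B,D,E} — only C is left for (r3,c4).

E A D B C / B C A E D / D E B C A / C D E A B / A B C D E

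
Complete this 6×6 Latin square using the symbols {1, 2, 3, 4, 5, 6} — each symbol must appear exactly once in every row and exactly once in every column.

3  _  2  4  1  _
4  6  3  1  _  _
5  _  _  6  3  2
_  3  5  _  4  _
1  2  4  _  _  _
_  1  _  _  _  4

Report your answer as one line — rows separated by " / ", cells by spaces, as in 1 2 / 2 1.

3 5 2 4 1 6 / 4 6 3 1 2 5 / 5 4 1 6 3 2 / 6 3 5 2 4 1 / 1 2 4 5 6 3 / 2 1 6 3 5 4

(r1,c2) = 5
(r1,c6) = 6
(r2,c6) = 5
(r3,c2) = 4
(r3,c3) = 1
(r4,c4) = 2
(r4,c6) = 1
(r5,c6) = 3
(r6,c3) = 6
(r2,c5) = 2
(r4,c1) = 6
(r5,c4) = 5
(r5,c5) = 6
(r6,c1) = 2
(r6,c4) = 3
(r6,c5) = 5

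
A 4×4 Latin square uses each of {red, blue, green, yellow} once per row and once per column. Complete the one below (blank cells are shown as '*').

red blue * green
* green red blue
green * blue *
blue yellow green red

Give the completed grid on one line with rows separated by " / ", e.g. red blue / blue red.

(r1,c3) = yellow
(r2,c1) = yellow
(r3,c2) = red
(r3,c4) = yellow

red blue yellow green / yellow green red blue / green red blue yellow / blue yellow green red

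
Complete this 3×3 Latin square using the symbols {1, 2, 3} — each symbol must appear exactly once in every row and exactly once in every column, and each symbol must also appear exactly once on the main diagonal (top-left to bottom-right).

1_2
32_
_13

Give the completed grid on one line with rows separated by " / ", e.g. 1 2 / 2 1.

row 1 has {1,2}; column 2 has {1,2} — only 3 is left for (r1,c2).
row 2 has {2,3}; column 3 has {2,3} — only 1 is left for (r2,c3).
row 3 has {1,3}; column 1 has {1,3} — only 2 is left for (r3,c1).

1 3 2 / 3 2 1 / 2 1 3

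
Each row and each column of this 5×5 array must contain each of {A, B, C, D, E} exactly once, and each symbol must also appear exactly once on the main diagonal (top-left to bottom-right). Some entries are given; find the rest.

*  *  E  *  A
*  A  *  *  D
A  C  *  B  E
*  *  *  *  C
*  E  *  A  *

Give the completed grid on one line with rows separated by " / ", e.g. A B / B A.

(r3,c3): row 3 has {A,B,C,E}; column 3 has {E}; the diagonal has {A}, so it must be D.
(r4,c4): row 4 has {C}; column 4 has {A,B}; the diagonal has {A,D}, so it must be E.
(r5,c5): row 5 has {A,E}; column 5 has {A,C,D,E}; the diagonal has {A,D,E}, so it must be B.
(r1,c1): row 1 has {A,E}; column 1 has {A}; the diagonal has {A,B,D,E}, so it must be C.
(r1,c4): row 1 has {A,C,E}; column 4 has {A,B,E}, so it must be D.
(r2,c4): row 2 has {A,D}; column 4 has {A,B,D,E}, so it must be C.
(r5,c1): row 5 has {A,B,E}; column 1 has {A,C}, so it must be D.
(r5,c3): row 5 has {A,B,D,E}; column 3 has {D,E}, so it must be C.
(r1,c2): row 1 has {A,C,D,E}; column 2 has {A,C,E}, so it must be B.
(r2,c3): row 2 has {A,C,D}; column 3 has {C,D,E}, so it must be B.
(r4,c1): row 4 has {C,E}; column 1 has {A,C,D}, so it must be B.
(r4,c2): row 4 has {B,C,E}; column 2 has {A,B,C,E}, so it must be D.
(r4,c3): row 4 has {B,C,D,E}; column 3 has {B,C,D,E}, so it must be A.
(r2,c1): row 2 has {A,B,C,D}; column 1 has {A,B,C,D}, so it must be E.

C B E D A / E A B C D / A C D B E / B D A E C / D E C A B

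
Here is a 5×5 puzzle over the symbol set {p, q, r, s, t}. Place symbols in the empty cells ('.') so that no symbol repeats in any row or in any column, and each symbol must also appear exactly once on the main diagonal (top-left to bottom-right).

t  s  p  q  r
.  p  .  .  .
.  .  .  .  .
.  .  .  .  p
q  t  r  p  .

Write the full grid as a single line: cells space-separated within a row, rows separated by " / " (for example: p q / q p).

t s p q r / r p s t q / p r q s t / s q t r p / q t r p s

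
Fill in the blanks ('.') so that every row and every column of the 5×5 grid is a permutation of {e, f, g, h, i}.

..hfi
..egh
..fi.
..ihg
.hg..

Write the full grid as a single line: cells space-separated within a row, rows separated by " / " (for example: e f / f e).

g e h f i / f i e g h / h g f i e / e f i h g / i h g e f

(r3,c5): row 3 has {f,i}; column 5 has {g,h,i}, so it must be e.
(r5,c4): row 5 has {g,h}; column 4 has {f,g,h,i}, so it must be e.
(r5,c5): row 5 has {e,g,h}; column 5 has {e,g,h,i}, so it must be f.
(r3,c2): row 3 has {e,f,i}; column 2 has {h}, so it must be g.
(r5,c1): row 5 has {e,f,g,h}; column 1 is empty so far, so it must be i.
(r1,c2): row 1 has {f,h,i}; column 2 has {g,h}, so it must be e.
(r2,c1): row 2 has {e,g,h}; column 1 has {i}, so it must be f.
(r2,c2): row 2 has {e,f,g,h}; column 2 has {e,g,h}, so it must be i.
(r3,c1): row 3 has {e,f,g,i}; column 1 has {f,i}, so it must be h.
(r4,c1): row 4 has {g,h,i}; column 1 has {f,h,i}, so it must be e.
(r4,c2): row 4 has {e,g,h,i}; column 2 has {e,g,h,i}, so it must be f.
(r1,c1): row 1 has {e,f,h,i}; column 1 has {e,f,h,i}, so it must be g.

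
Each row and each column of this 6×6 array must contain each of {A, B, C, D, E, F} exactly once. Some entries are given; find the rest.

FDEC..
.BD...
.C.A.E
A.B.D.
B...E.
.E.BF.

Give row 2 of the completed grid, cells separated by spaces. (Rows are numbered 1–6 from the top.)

E B D F C A

row 3 has {A,C,E}; column 1 has {A,B,F} — only D is left for (r3,c1).
row 3 has {A,C,D,E}; column 3 has {B,D,E} — only F is left for (r3,c3).
row 3 has {A,C,D,E,F}; column 5 has {D,E,F} — only B is left for (r3,c5).
row 4 has {A,B,D}; column 2 has {B,C,D,E} — only F is left for (r4,c2).
row 4 has {A,B,D,F}; column 4 has {A,B,C} — only E is left for (r4,c4).
row 4 has {A,B,D,E,F}; column 6 has {E} — only C is left for (r4,c6).
row 5 has {B,E}; column 2 has {B,C,D,E,F} — only A is left for (r5,c2).
row 5 has {A,B,E}; column 3 has {B,D,E,F} — only C is left for (r5,c3).
row 6 has {B,E,F}; column 1 has {A,B,D,F} — only C is left for (r6,c1).
row 6 has {B,C,E,F}; column 3 has {B,C,D,E,F} — only A is left for (r6,c3).
row 6 has {A,B,C,E,F}; column 6 has {C,E} — only D is left for (r6,c6).
row 1 has {C,D,E,F}; column 5 has {B,D,E,F} — only A is left for (r1,c5).
row 1 has {A,C,D,E,F}; column 6 has {C,D,E} — only B is left for (r1,c6).
row 2 has {B,D}; column 1 has {A,B,C,D,F} — only E is left for (r2,c1).
row 2 has {B,D,E}; column 4 has {A,B,C,E} — only F is left for (r2,c4).
row 2 has {B,D,E,F}; column 5 has {A,B,D,E,F} — only C is left for (r2,c5).
row 2 has {B,C,D,E,F}; column 6 has {B,C,D,E} — only A is left for (r2,c6).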